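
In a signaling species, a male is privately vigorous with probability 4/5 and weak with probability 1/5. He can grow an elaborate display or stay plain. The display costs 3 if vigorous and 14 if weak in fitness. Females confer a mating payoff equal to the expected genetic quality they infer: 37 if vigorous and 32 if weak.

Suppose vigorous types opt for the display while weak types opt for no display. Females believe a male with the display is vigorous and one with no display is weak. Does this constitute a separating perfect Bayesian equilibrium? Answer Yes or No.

Yes

Under these beliefs, the display earns mating payoff 37 and no display earns mating payoff 32.
vigorous: the display nets 37 − 3 = 34; no display nets 32. vigorous prefers the display.
weak: the display nets 37 − 14 = 23; no display nets 32. weak prefers no display.
Neither type deviates, so the separating profile is an equilibrium.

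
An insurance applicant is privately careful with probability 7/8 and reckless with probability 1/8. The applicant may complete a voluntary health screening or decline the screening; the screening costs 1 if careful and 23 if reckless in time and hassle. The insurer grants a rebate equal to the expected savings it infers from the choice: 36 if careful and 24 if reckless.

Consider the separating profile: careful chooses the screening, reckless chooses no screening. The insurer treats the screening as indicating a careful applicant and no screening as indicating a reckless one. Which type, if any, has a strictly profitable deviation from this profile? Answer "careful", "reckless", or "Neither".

Neither

The screening pays 36; no screening pays 24.
careful: assigned the screening, nets 36 − 1 = 35; deviating to no screening nets 24.
reckless: assigned no screening, nets 24; deviating to the screening nets 36 − 23 = 13.
Both types strictly prefer their assigned action; no profitable deviation.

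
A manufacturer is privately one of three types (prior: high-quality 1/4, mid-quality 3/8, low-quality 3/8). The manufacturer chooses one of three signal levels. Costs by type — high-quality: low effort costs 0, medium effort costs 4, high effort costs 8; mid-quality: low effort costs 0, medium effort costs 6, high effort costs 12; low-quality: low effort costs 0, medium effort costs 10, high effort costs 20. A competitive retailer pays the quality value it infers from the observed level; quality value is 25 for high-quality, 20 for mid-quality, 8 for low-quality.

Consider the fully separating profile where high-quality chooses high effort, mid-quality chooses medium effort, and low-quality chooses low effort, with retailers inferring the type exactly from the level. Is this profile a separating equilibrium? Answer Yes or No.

Separating prices: high effort → 25, medium effort → 20, low effort → 8.
high-quality (assigned high effort): low effort: 8 − 0 = 8; medium effort: 20 − 4 = 16; high effort: 25 − 8 = 17. high-quality stays.
mid-quality (assigned medium effort): low effort: 8 − 0 = 8; medium effort: 20 − 6 = 14; high effort: 25 − 12 = 13. mid-quality stays.
low-quality (assigned low effort): low effort: 8 − 0 = 8; medium effort: 20 − 10 = 10; high effort: 25 − 20 = 5. low-quality prefers medium effort.
At least one type deviates; the separating profile fails.

No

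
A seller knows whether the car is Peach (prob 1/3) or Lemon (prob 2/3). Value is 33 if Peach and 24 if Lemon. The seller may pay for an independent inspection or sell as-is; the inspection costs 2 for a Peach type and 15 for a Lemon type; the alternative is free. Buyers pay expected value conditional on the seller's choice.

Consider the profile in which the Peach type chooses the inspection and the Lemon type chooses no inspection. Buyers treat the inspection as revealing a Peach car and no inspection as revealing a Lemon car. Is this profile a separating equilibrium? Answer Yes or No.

Under these beliefs, the inspection earns price 33 and no inspection earns price 24.
Peach: the inspection nets 33 − 2 = 31; no inspection nets 24. Peach prefers the inspection.
Lemon: the inspection nets 33 − 15 = 18; no inspection nets 24. Lemon prefers no inspection.
Neither type deviates, so the separating profile is an equilibrium.

Yes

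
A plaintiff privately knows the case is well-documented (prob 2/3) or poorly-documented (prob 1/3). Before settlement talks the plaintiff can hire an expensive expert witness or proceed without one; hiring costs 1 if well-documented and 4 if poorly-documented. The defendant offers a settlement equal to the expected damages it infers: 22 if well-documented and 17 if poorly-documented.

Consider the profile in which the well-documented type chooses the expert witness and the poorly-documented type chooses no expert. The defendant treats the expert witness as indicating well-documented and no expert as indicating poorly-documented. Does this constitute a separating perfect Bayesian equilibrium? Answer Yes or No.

No

Under these beliefs, the expert witness earns settlement 22 and no expert earns settlement 17.
well-documented: the expert witness nets 22 − 1 = 21; no expert nets 17. well-documented prefers the expert witness.
poorly-documented: the expert witness nets 22 − 4 = 18; no expert nets 17. poorly-documented would deviate to the expert witness.
poorly-documented has a profitable deviation, so the profile is not an equilibrium.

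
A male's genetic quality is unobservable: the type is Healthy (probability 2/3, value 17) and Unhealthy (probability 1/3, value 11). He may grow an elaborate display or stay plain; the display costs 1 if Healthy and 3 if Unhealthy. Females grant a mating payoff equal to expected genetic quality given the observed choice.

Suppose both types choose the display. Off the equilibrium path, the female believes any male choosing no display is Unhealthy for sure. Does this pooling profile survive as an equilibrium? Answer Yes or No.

Yes

On path, the female holds the prior and pays 2/3·17 + 1/3·11 = 15. Off path (no display), believing Unhealthy, it pays 11.
Healthy: the display nets 15 − 1 = 14; no display nets 11. Healthy stays.
Unhealthy: the display nets 15 − 3 = 12; no display nets 11. Unhealthy stays.
No type deviates, so pooling is sustained.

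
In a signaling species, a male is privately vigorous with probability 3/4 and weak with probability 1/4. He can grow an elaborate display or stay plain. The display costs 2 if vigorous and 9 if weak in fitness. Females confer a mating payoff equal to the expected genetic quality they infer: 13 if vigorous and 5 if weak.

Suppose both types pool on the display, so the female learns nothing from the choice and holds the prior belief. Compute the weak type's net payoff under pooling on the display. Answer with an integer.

2

Pooled mating payoff = 3/4·13 + 1/4·5 = 11.
weak pays cost 9 for the display, so net payoff = 11 − 9 = 2.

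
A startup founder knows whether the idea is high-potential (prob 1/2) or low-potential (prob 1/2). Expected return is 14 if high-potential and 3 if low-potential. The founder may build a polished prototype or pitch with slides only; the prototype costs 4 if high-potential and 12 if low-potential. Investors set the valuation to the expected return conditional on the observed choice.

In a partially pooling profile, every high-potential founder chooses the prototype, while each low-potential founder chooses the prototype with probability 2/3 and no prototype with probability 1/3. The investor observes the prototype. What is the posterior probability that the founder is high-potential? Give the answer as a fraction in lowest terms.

P(the prototype) = (1/2)·1 + (1/2)·(2/3) = 5/6.
By Bayes' rule, P(high-potential | the prototype) = (1/2) / (5/6) = 3/5.

3/5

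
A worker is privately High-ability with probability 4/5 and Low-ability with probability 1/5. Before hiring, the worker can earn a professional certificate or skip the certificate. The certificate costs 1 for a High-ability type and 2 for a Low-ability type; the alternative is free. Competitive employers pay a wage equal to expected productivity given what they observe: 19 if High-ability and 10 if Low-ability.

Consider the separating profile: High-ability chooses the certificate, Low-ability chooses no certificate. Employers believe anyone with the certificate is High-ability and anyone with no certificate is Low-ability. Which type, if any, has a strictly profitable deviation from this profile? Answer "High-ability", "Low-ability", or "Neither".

Low-ability

The certificate pays 19; no certificate pays 10.
High-ability: assigned the certificate, nets 19 − 1 = 18; deviating to no certificate nets 10.
Low-ability: assigned no certificate, nets 10; deviating to the certificate nets 19 − 2 = 17.
The Low-ability type gains 7 by deviating.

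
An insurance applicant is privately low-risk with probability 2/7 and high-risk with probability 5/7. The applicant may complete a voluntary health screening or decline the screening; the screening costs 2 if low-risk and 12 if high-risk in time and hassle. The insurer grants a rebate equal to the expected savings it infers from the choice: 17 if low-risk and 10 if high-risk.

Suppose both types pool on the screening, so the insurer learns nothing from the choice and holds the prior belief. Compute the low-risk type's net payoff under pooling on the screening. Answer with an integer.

Pooled rebate = 2/7·17 + 5/7·10 = 12.
low-risk pays cost 2 for the screening, so net payoff = 12 − 2 = 10.

10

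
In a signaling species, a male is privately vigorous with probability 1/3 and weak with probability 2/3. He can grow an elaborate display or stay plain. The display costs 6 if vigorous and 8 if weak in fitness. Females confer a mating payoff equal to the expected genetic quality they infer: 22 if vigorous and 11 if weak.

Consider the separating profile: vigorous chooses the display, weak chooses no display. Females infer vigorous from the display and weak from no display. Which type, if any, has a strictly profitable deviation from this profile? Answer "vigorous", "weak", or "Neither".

The display pays 22; no display pays 11.
vigorous: assigned the display, nets 22 − 6 = 16; deviating to no display nets 11.
weak: assigned no display, nets 11; deviating to the display nets 22 − 8 = 14.
The weak type gains 3 by deviating.

weak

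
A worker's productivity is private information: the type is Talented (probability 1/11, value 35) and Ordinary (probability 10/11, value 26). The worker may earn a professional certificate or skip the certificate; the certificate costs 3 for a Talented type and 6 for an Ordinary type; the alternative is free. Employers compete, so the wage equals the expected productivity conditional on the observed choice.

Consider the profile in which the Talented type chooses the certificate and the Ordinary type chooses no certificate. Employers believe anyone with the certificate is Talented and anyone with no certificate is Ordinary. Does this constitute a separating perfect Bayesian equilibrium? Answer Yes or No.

Under these beliefs, the certificate earns wage 35 and no certificate earns wage 26.
Talented: the certificate nets 35 − 3 = 32; no certificate nets 26. Talented prefers the certificate.
Ordinary: the certificate nets 35 − 6 = 29; no certificate nets 26. Ordinary would deviate to the certificate.
Ordinary has a profitable deviation, so the profile is not an equilibrium.

No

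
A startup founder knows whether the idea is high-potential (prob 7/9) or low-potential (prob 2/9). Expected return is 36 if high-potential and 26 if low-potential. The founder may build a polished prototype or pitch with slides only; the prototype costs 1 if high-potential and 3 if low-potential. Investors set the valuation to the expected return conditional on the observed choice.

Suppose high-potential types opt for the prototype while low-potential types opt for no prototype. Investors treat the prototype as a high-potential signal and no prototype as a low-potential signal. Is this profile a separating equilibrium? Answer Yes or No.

Under these beliefs, the prototype earns valuation 36 and no prototype earns valuation 26.
high-potential: the prototype nets 36 − 1 = 35; no prototype nets 26. high-potential prefers the prototype.
low-potential: the prototype nets 36 − 3 = 33; no prototype nets 26. low-potential would deviate to the prototype.
low-potential has a profitable deviation, so the profile is not an equilibrium.

No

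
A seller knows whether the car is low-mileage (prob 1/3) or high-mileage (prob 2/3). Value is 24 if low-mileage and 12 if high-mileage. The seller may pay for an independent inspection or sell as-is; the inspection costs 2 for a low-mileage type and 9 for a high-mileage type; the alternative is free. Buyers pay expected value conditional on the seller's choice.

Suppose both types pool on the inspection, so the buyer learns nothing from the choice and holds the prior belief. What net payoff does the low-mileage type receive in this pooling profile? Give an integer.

14

Pooled price = 1/3·24 + 2/3·12 = 16.
low-mileage pays cost 2 for the inspection, so net payoff = 16 − 2 = 14.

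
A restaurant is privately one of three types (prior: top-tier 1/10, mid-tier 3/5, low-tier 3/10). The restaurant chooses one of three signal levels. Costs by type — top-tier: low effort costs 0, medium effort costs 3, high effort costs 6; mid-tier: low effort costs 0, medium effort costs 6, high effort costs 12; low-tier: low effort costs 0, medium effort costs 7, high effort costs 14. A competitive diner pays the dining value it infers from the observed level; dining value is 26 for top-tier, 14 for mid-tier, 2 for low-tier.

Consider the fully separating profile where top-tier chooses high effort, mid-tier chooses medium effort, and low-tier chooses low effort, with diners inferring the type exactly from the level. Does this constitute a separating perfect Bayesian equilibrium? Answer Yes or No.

No

Separating price premiums: high effort → 26, medium effort → 14, low effort → 2.
top-tier (assigned high effort): low effort: 2 − 0 = 2; medium effort: 14 − 3 = 11; high effort: 26 − 6 = 20. top-tier stays.
mid-tier (assigned medium effort): low effort: 2 − 0 = 2; medium effort: 14 − 6 = 8; high effort: 26 − 12 = 14. mid-tier prefers high effort.
low-tier (assigned low effort): low effort: 2 − 0 = 2; medium effort: 14 − 7 = 7; high effort: 26 − 14 = 12. low-tier prefers high effort.
At least one type deviates; the separating profile fails.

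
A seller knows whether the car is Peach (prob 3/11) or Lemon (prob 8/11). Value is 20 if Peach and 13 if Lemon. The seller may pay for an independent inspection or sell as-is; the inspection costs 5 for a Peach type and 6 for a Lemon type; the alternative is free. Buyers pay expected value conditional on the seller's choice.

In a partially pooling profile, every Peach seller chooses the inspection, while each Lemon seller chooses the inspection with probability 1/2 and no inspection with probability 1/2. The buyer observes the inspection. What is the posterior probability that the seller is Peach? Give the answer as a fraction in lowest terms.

P(the inspection) = (3/11)·1 + (8/11)·(1/2) = 7/11.
By Bayes' rule, P(Peach | the inspection) = (3/11) / (7/11) = 3/7.

3/7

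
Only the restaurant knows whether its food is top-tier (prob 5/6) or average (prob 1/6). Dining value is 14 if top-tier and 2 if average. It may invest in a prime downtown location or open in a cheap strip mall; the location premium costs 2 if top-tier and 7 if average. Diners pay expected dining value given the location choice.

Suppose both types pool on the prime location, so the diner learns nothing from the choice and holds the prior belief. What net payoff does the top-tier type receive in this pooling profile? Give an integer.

Pooled price premium = 5/6·14 + 1/6·2 = 12.
top-tier pays cost 2 for the prime location, so net payoff = 12 − 2 = 10.

10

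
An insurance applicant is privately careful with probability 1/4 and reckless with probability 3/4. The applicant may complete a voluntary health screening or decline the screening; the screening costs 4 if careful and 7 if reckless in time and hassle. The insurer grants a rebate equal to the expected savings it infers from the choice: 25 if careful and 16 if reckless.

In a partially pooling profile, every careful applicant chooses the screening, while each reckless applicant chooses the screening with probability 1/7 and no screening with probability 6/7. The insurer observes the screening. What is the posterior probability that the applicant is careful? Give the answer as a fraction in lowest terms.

P(the screening) = (1/4)·1 + (3/4)·(1/7) = 5/14.
By Bayes' rule, P(careful | the screening) = (1/4) / (5/14) = 7/10.

7/10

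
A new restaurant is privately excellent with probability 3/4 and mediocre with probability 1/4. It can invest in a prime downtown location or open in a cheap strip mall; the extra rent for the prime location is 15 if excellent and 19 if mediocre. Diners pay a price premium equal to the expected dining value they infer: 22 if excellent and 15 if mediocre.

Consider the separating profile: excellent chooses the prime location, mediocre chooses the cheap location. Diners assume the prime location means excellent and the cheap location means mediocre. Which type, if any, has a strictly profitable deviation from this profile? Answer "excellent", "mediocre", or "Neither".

excellent

The prime location pays 22; the cheap location pays 15.
excellent: assigned the prime location, nets 22 − 15 = 7; deviating to the cheap location nets 15.
mediocre: assigned the cheap location, nets 15; deviating to the prime location nets 22 − 19 = 3.
The excellent type gains 8 by deviating.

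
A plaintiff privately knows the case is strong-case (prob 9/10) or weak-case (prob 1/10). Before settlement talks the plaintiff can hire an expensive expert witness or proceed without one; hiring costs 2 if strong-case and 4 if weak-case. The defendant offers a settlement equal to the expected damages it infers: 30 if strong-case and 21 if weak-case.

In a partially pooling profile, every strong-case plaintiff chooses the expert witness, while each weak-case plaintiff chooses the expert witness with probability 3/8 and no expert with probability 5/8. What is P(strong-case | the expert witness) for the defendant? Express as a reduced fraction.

24/25

P(the expert witness) = (9/10)·1 + (1/10)·(3/8) = 15/16.
By Bayes' rule, P(strong-case | the expert witness) = (9/10) / (15/16) = 24/25.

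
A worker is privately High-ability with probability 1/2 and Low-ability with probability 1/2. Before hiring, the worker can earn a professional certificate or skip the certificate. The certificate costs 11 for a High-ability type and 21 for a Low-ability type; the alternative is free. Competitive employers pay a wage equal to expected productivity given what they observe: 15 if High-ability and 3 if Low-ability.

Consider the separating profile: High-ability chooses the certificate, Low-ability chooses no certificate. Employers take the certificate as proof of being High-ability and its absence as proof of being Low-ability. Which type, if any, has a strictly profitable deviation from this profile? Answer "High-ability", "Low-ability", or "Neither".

Neither

The certificate pays 15; no certificate pays 3.
High-ability: assigned the certificate, nets 15 − 11 = 4; deviating to no certificate nets 3.
Low-ability: assigned no certificate, nets 3; deviating to the certificate nets 15 − 21 = -6.
Both types strictly prefer their assigned action; no profitable deviation.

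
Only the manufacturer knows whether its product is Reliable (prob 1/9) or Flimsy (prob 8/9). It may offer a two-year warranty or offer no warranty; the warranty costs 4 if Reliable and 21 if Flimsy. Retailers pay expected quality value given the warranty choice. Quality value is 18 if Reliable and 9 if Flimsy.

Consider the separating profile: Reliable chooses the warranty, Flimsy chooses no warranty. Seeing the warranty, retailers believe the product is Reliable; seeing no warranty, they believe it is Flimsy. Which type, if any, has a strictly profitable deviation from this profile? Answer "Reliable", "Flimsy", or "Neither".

The warranty pays 18; no warranty pays 9.
Reliable: assigned the warranty, nets 18 − 4 = 14; deviating to no warranty nets 9.
Flimsy: assigned no warranty, nets 9; deviating to the warranty nets 18 − 21 = -3.
Both types strictly prefer their assigned action; no profitable deviation.

Neither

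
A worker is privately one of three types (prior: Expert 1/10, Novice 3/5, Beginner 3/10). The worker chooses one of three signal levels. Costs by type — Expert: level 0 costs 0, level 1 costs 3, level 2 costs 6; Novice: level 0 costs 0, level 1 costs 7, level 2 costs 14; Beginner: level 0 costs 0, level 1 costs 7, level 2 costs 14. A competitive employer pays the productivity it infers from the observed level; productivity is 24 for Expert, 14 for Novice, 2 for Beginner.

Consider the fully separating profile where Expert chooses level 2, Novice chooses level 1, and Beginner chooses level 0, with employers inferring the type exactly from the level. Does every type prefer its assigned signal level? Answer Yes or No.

No

Separating wages: level 2 → 24, level 1 → 14, level 0 → 2.
Expert (assigned level 2): level 0: 2 − 0 = 2; level 1: 14 − 3 = 11; level 2: 24 − 6 = 18. Expert stays.
Novice (assigned level 1): level 0: 2 − 0 = 2; level 1: 14 − 7 = 7; level 2: 24 − 14 = 10. Novice prefers level 2.
Beginner (assigned level 0): level 0: 2 − 0 = 2; level 1: 14 − 7 = 7; level 2: 24 − 14 = 10. Beginner prefers level 2.
At least one type deviates; the separating profile fails.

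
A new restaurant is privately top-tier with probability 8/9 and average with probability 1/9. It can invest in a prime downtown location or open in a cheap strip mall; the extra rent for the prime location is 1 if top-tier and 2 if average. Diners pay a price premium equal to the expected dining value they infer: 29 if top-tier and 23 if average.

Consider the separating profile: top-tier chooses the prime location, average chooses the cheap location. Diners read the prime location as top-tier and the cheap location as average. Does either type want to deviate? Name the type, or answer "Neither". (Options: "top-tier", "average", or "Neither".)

average

The prime location pays 29; the cheap location pays 23.
top-tier: assigned the prime location, nets 29 − 1 = 28; deviating to the cheap location nets 23.
average: assigned the cheap location, nets 23; deviating to the prime location nets 29 − 2 = 27.
The average type gains 4 by deviating.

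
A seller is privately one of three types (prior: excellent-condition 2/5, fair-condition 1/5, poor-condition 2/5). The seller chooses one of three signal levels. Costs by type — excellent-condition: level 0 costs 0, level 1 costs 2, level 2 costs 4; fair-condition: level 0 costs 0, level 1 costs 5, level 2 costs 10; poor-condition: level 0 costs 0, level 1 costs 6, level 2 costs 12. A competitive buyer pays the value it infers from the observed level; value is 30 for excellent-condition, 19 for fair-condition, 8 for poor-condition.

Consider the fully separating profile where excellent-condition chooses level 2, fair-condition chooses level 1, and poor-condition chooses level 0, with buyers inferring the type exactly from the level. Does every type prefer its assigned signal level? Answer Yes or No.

No

Separating prices: level 2 → 30, level 1 → 19, level 0 → 8.
excellent-condition (assigned level 2): level 0: 8 − 0 = 8; level 1: 19 − 2 = 17; level 2: 30 − 4 = 26. excellent-condition stays.
fair-condition (assigned level 1): level 0: 8 − 0 = 8; level 1: 19 − 5 = 14; level 2: 30 − 10 = 20. fair-condition prefers level 2.
poor-condition (assigned level 0): level 0: 8 − 0 = 8; level 1: 19 − 6 = 13; level 2: 30 − 12 = 18. poor-condition prefers level 2.
At least one type deviates; the separating profile fails.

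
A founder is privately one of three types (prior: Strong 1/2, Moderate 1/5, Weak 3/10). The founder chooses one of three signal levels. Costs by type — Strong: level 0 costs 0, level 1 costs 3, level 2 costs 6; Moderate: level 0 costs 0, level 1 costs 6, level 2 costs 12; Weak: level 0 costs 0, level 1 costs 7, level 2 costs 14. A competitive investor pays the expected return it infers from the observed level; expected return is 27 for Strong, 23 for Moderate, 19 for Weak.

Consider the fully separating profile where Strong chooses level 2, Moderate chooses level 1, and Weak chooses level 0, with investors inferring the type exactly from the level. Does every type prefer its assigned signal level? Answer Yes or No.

Separating valuations: level 2 → 27, level 1 → 23, level 0 → 19.
Strong (assigned level 2): level 0: 19 − 0 = 19; level 1: 23 − 3 = 20; level 2: 27 − 6 = 21. Strong stays.
Moderate (assigned level 1): level 0: 19 − 0 = 19; level 1: 23 − 6 = 17; level 2: 27 − 12 = 15. Moderate prefers level 0.
Weak (assigned level 0): level 0: 19 − 0 = 19; level 1: 23 − 7 = 16; level 2: 27 − 14 = 13. Weak stays.
At least one type deviates; the separating profile fails.

No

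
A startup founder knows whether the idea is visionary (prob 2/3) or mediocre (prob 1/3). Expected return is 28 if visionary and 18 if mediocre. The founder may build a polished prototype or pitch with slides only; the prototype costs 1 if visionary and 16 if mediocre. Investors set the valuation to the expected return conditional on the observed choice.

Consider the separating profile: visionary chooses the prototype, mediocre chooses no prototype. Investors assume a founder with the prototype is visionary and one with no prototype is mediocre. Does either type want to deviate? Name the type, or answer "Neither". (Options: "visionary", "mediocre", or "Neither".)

Neither

The prototype pays 28; no prototype pays 18.
visionary: assigned the prototype, nets 28 − 1 = 27; deviating to no prototype nets 18.
mediocre: assigned no prototype, nets 18; deviating to the prototype nets 28 − 16 = 12.
Both types strictly prefer their assigned action; no profitable deviation.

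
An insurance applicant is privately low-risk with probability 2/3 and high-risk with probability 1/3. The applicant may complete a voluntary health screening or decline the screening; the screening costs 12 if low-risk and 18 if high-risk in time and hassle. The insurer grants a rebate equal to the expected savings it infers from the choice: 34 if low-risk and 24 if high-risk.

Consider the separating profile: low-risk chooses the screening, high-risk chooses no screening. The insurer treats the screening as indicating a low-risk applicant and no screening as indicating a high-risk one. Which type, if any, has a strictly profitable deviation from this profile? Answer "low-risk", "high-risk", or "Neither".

low-risk

The screening pays 34; no screening pays 24.
low-risk: assigned the screening, nets 34 − 12 = 22; deviating to no screening nets 24.
high-risk: assigned no screening, nets 24; deviating to the screening nets 34 − 18 = 16.
The low-risk type gains 2 by deviating.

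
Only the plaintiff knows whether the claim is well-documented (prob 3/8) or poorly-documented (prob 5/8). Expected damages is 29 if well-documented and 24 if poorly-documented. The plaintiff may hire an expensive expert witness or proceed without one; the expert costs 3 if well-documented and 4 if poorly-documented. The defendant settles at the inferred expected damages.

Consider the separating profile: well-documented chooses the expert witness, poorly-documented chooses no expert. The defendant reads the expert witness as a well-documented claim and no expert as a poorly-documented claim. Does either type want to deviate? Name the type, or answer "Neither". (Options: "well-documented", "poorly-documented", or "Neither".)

The expert witness pays 29; no expert pays 24.
well-documented: assigned the expert witness, nets 29 − 3 = 26; deviating to no expert nets 24.
poorly-documented: assigned no expert, nets 24; deviating to the expert witness nets 29 − 4 = 25.
The poorly-documented type gains 1 by deviating.

poorly-documented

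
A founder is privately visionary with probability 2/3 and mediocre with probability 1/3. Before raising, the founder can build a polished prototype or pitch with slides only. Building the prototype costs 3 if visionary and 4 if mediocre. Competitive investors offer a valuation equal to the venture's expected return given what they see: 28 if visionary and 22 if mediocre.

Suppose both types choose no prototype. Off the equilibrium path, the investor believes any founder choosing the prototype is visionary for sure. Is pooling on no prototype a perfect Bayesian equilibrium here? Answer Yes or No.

Yes

On path, the investor holds the prior and pays 2/3·28 + 1/3·22 = 26. Off path (the prototype), believing visionary, it pays 28.
visionary: no prototype nets 26; the prototype nets 28 − 3 = 25. visionary stays.
mediocre: no prototype nets 26; the prototype nets 28 − 4 = 24. mediocre stays.
No type deviates, so pooling is sustained.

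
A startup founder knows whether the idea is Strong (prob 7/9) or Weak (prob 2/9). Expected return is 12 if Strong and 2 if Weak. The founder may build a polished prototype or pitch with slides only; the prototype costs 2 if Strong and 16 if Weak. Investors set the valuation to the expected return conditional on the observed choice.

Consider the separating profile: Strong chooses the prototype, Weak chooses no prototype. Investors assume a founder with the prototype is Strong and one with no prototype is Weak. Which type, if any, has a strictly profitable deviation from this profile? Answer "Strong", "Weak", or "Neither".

Neither

The prototype pays 12; no prototype pays 2.
Strong: assigned the prototype, nets 12 − 2 = 10; deviating to no prototype nets 2.
Weak: assigned no prototype, nets 2; deviating to the prototype nets 12 − 16 = -4.
Both types strictly prefer their assigned action; no profitable deviation.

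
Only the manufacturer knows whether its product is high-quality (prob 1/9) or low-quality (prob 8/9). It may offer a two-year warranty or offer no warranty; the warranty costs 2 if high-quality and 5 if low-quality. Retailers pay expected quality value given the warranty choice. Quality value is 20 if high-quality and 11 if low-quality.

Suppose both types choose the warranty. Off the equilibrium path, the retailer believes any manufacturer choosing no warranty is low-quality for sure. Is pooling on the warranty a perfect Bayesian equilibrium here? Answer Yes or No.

No

On path, the retailer holds the prior and pays 1/9·20 + 8/9·11 = 12. Off path (no warranty), believing low-quality, it pays 11.
high-quality: the warranty nets 12 − 2 = 10; no warranty nets 11. high-quality would deviate.
low-quality: the warranty nets 12 − 5 = 7; no warranty nets 11. low-quality would deviate.
A type deviates, so pooling fails.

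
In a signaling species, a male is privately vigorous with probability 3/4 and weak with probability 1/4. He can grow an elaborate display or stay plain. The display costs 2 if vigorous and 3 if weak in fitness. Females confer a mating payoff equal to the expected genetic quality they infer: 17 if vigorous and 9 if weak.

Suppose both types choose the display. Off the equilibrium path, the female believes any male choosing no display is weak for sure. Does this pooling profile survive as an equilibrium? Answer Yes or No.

Yes

On path, the female holds the prior and pays 3/4·17 + 1/4·9 = 15. Off path (no display), believing weak, it pays 9.
vigorous: the display nets 15 − 2 = 13; no display nets 9. vigorous stays.
weak: the display nets 15 − 3 = 12; no display nets 9. weak stays.
No type deviates, so pooling is sustained.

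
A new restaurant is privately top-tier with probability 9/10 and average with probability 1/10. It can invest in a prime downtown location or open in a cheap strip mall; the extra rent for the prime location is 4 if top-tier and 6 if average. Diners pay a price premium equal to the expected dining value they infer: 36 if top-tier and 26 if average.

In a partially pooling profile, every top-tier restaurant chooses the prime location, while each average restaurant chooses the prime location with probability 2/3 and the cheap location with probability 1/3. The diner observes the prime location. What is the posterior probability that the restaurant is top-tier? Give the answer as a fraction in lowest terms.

27/29

P(the prime location) = (9/10)·1 + (1/10)·(2/3) = 29/30.
By Bayes' rule, P(top-tier | the prime location) = (9/10) / (29/30) = 27/29.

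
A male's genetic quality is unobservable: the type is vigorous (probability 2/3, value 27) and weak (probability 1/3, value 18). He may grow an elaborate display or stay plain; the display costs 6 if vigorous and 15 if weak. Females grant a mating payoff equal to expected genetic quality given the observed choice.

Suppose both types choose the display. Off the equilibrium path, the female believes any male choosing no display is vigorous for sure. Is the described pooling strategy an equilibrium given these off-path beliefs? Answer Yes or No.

No

On path, the female holds the prior and pays 2/3·27 + 1/3·18 = 24. Off path (no display), believing vigorous, it pays 27.
vigorous: the display nets 24 − 6 = 18; no display nets 27. vigorous would deviate.
weak: the display nets 24 − 15 = 9; no display nets 27. weak would deviate.
A type deviates, so pooling fails.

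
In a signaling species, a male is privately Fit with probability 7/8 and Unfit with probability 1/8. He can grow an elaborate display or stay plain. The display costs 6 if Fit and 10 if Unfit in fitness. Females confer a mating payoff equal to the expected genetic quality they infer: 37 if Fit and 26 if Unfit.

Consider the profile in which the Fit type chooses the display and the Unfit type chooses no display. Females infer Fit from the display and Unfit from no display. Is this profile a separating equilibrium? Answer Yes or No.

No

Under these beliefs, the display earns mating payoff 37 and no display earns mating payoff 26.
Fit: the display nets 37 − 6 = 31; no display nets 26. Fit prefers the display.
Unfit: the display nets 37 − 10 = 27; no display nets 26. Unfit would deviate to the display.
Unfit has a profitable deviation, so the profile is not an equilibrium.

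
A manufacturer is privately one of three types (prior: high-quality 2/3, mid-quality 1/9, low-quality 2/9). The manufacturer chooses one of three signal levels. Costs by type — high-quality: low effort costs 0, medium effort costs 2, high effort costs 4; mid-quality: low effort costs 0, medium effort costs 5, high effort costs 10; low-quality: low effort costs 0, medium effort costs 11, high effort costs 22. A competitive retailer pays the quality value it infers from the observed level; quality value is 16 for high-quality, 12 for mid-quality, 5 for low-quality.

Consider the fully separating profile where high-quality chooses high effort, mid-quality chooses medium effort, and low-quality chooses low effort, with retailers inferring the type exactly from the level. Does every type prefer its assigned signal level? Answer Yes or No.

Separating prices: high effort → 16, medium effort → 12, low effort → 5.
high-quality (assigned high effort): low effort: 5 − 0 = 5; medium effort: 12 − 2 = 10; high effort: 16 − 4 = 12. high-quality stays.
mid-quality (assigned medium effort): low effort: 5 − 0 = 5; medium effort: 12 − 5 = 7; high effort: 16 − 10 = 6. mid-quality stays.
low-quality (assigned low effort): low effort: 5 − 0 = 5; medium effort: 12 − 11 = 1; high effort: 16 − 22 = -6. low-quality stays.
Every type prefers its assigned level; separation holds.

Yes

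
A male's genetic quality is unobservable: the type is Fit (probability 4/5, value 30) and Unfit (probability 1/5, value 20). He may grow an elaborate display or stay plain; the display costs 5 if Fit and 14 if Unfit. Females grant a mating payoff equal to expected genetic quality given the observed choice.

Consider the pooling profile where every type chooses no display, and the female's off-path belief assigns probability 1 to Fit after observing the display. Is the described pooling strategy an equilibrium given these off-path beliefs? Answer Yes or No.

On path, the female holds the prior and pays 4/5·30 + 1/5·20 = 28. Off path (the display), believing Fit, it pays 30.
Fit: no display nets 28; the display nets 30 − 5 = 25. Fit stays.
Unfit: no display nets 28; the display nets 30 − 14 = 16. Unfit stays.
No type deviates, so pooling is sustained.

Yes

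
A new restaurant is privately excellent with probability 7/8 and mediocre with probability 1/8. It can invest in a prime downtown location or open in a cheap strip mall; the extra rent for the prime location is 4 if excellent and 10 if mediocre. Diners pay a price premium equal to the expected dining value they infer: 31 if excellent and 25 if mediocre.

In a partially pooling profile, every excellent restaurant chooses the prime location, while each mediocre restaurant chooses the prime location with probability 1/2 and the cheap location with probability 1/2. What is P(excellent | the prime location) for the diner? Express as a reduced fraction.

14/15

P(the prime location) = (7/8)·1 + (1/8)·(1/2) = 15/16.
By Bayes' rule, P(excellent | the prime location) = (7/8) / (15/16) = 14/15.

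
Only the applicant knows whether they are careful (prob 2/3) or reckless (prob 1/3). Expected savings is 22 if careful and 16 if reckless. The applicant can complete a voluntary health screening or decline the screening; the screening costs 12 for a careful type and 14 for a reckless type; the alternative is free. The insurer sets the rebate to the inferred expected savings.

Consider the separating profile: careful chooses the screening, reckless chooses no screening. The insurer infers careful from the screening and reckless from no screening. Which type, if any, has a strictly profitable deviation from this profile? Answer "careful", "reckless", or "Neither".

The screening pays 22; no screening pays 16.
careful: assigned the screening, nets 22 − 12 = 10; deviating to no screening nets 16.
reckless: assigned no screening, nets 16; deviating to the screening nets 22 − 14 = 8.
The careful type gains 6 by deviating.

careful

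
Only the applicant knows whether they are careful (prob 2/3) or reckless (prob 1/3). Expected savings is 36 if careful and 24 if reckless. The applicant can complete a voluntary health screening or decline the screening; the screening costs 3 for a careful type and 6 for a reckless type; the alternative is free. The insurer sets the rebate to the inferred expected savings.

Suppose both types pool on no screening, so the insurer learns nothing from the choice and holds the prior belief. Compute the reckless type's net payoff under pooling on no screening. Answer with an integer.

32

Pooled rebate = 2/3·36 + 1/3·24 = 32.
reckless pays no cost for no screening, so net payoff = 32.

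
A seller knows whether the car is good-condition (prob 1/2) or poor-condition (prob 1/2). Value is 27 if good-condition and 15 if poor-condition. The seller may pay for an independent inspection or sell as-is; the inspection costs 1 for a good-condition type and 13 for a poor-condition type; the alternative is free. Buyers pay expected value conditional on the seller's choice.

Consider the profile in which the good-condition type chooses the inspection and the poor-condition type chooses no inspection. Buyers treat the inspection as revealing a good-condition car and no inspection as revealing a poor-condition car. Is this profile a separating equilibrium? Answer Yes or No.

Yes

Under these beliefs, the inspection earns price 27 and no inspection earns price 15.
good-condition: the inspection nets 27 − 1 = 26; no inspection nets 15. good-condition prefers the inspection.
poor-condition: the inspection nets 27 − 13 = 14; no inspection nets 15. poor-condition prefers no inspection.
Neither type deviates, so the separating profile is an equilibrium.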